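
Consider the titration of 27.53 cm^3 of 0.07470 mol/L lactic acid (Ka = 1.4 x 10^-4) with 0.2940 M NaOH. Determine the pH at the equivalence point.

8.31

n(HC3H5O3) = 0.07470 x 0.02753 = 0.002056 mol; V(NaOH) at equivalence = 0.002056/0.2940 = 0.006995 L.
At equivalence all the acid is converted to C3H5O3-; total volume = 0.02753 + 0.006995 = 0.03452 L, so [C3H5O3-] = 0.002056/0.03452 = 0.05957 M.
Kb = Kw/Ka = 1.0e-14 / 1.4 x 10^-4 = 7.14e-11.
[OH^-] = sqrt(Kb x [C3H5O3-]) = sqrt(7.14e-11 x 0.05957) = 2.06e-6 M.
pOH = 5.69, so pH = 14.00 - 5.69 = 8.31.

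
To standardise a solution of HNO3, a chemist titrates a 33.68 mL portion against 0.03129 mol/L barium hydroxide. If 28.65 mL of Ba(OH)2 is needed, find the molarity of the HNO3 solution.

n(Ba(OH)2) delivered = 0.03129 x 0.02865 = 0.0008965 mol.
The reaction is 2 HNO3 + 1 Ba(OH)2, so n(HNO3) = 0.0008965 x 2/1 = 0.001793 mol.
[HNO3] = 0.001793 mol / 0.03368 L = 0.0532 M.

0.0532 M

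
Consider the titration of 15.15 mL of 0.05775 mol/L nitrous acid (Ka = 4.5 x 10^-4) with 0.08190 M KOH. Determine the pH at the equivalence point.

7.94

n(HNO2) = 0.05775 x 0.01515 = 0.0008749 mol; V(KOH) at equivalence = 0.0008749/0.08190 = 0.01068 L.
At equivalence all the acid is converted to NO2-; total volume = 0.01515 + 0.01068 = 0.02583 L, so [NO2-] = 0.0008749/0.02583 = 0.03387 M.
Kb = Kw/Ka = 1.0e-14 / 4.5 x 10^-4 = 2.22e-11.
[OH^-] = sqrt(Kb x [NO2-]) = sqrt(2.22e-11 x 0.03387) = 8.68e-7 M.
pOH = 6.06, so pH = 14.00 - 6.06 = 7.94.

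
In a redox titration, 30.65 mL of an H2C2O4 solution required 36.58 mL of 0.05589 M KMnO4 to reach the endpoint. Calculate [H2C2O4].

n(KMnO4) = 0.05589 x 0.03658 = 0.002044 mol.
From the balanced equation, 2 mol KMnO4 reacts with 5 mol H2C2O4, so n(H2C2O4) = 0.002044 x 5/2 = 0.005111 mol.
[H2C2O4] = 0.005111 / 0.03065 L = 0.167 M.

0.167 M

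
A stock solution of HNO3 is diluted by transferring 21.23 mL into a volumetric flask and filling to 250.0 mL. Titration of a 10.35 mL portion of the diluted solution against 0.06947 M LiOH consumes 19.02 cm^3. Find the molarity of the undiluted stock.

n(LiOH) = 0.06947 x 0.01902 = 0.001321 mol.
n(HNO3) in the aliquot = 0.001321 mol.
[diluted HNO3] = 0.001321 / 0.01035 = 0.1277 M.
Dilution factor = 250.0/21.23 = 11.78, so [stock] = 0.1277 x 11.78 = 1.50 M.

1.50 M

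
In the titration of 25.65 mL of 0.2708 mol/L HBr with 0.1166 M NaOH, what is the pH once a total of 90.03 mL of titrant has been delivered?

n(acid) = 0.2708 x 0.02565 = 0.006946 mol; n(NaOH) added = 0.1166 x 0.09003 = 0.01050 mol.
Base is in excess by 0.01050 - 0.006946 = 0.003551 mol in a total volume of 0.1157 L.
[OH^-] = 0.003551/0.1157 = 0.03070 M, so pOH = 1.51 and pH = 14.00 - 1.51 = 12.49.

12.49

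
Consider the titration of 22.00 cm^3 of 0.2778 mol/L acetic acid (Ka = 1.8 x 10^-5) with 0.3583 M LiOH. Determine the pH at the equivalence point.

8.97

n(CH3COOH) = 0.2778 x 0.02200 = 0.006112 mol; V(LiOH) at equivalence = 0.006112/0.3583 = 0.01706 L.
At equivalence all the acid is converted to CH3COO-; total volume = 0.02200 + 0.01706 = 0.03906 L, so [CH3COO-] = 0.006112/0.03906 = 0.1565 M.
Kb = Kw/Ka = 1.0e-14 / 1.8 x 10^-5 = 5.56e-10.
[OH^-] = sqrt(Kb x [CH3COO-]) = sqrt(5.56e-10 x 0.1565) = 9.32e-6 M.
pOH = 5.03, so pH = 14.00 - 5.03 = 8.97.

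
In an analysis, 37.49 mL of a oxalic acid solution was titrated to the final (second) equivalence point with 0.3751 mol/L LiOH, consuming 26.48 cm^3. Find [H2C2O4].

0.132 M

n(LiOH) = 0.3751 x 0.02648 = 0.009933 mol.
At the final (second) equivalence point, 2 mol OH^- react per mol H2C2O4, so n(H2C2O4) = 0.009933 / 2 = 0.004966 mol.
[H2C2O4] = 0.004966 / 0.03749 L = 0.132 M.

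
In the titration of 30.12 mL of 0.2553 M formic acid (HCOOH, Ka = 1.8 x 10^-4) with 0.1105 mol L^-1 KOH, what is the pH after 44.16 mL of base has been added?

Initial n(HCOOH) = 0.2553 x 0.03012 = 0.007690 mol.
n(KOH) added = 0.1105 x 0.04416 = 0.004880 mol, converting that many moles of HCOOH to HCOO-.
Remaining n(HCOOH) = 0.002810 mol; n(HCOO-) = 0.004880 mol.
By Henderson-Hasselbalch, pH = pKa + log([A^-]/[HA]) = 3.74 + log(0.004880/0.002810) = 3.74 + (+0.24) = 3.98.

3.98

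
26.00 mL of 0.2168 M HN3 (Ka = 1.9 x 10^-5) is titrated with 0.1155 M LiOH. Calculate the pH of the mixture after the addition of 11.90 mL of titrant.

Initial n(HN3) = 0.2168 x 0.02600 = 0.005637 mol.
n(LiOH) added = 0.1155 x 0.01190 = 0.001374 mol, converting that many moles of HN3 to N3-.
Remaining n(HN3) = 0.004262 mol; n(N3-) = 0.001374 mol.
By Henderson-Hasselbalch, pH = pKa + log([A^-]/[HA]) = 4.72 + log(0.001374/0.004262) = 4.72 + (-0.49) = 4.23.

4.23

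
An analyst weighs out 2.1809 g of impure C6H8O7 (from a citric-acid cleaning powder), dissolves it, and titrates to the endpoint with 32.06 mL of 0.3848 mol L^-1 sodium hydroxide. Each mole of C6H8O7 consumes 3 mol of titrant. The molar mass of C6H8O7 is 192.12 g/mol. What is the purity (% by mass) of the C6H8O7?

n(NaOH) = 0.3848 x 0.03206 = 0.01234 mol.
n(C6H8O7) = 0.01234 / 3 = 0.004112 mol.
mass of C6H8O7 = 0.004112 x 192.12 = 0.7900 g.
% purity = 0.7900 / 2.1809 x 100 = 36.2%.

36.2%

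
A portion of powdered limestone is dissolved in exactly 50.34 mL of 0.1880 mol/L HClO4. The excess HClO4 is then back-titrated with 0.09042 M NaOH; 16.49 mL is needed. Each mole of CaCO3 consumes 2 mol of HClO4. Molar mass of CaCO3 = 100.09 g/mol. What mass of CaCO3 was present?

0.399 g

Total n(HClO4) added = 0.1880 x 0.05034 = 0.009464 mol.
n(NaOH) used = 0.09042 x 0.01649 = 0.001491 mol, which equals the excess n(HClO4).
So n(HClO4) consumed by the sample = 0.009464 - 0.001491 = 0.007973 mol.
n(CaCO3) = 0.007973 / 2 = 0.003986 mol.
mass = 0.003986 mol x 100.09 g/mol = 0.399 g.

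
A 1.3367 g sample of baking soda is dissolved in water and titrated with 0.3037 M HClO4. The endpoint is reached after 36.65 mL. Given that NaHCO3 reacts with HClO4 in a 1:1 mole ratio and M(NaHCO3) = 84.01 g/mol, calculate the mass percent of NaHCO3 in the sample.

70.0%

n(HClO4) = 0.3037 x 0.03665 = 0.01113 mol.
n(NaHCO3) = 0.01113 / 1 = 0.01113 mol.
mass of NaHCO3 = 0.01113 x 84.01 = 0.9351 g.
% purity = 0.9351 / 1.3367 x 100 = 70.0%.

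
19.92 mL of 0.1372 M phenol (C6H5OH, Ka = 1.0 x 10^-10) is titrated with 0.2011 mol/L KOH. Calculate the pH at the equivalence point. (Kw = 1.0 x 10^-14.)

n(C6H5OH) = 0.1372 x 0.01992 = 0.002733 mol; V(KOH) at equivalence = 0.002733/0.2011 = 0.01359 L.
At equivalence all the acid is converted to C6H5O-; total volume = 0.01992 + 0.01359 = 0.03351 L, so [C6H5O-] = 0.002733/0.03351 = 0.08156 M.
Kb = Kw/Ka = 1.0e-14 / 1.0 x 10^-10 = 0.000100.
[OH^-] = sqrt(Kb x [C6H5O-]) = sqrt(0.000100 x 0.08156) = 0.00286 M.
pOH = 2.54, so pH = 14.00 - 2.54 = 11.46.

11.46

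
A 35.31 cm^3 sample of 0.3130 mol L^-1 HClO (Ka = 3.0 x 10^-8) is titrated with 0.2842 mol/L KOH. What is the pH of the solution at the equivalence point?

n(HClO) = 0.3130 x 0.03531 = 0.01105 mol; V(KOH) at equivalence = 0.01105/0.2842 = 0.03889 L.
At equivalence all the acid is converted to ClO-; total volume = 0.03531 + 0.03889 = 0.07420 L, so [ClO-] = 0.01105/0.07420 = 0.1490 M.
Kb = Kw/Ka = 1.0e-14 / 3.0 x 10^-8 = 3.33e-7.
[OH^-] = sqrt(Kb x [ClO-]) = sqrt(3.33e-7 x 0.1490) = 0.000223 M.
pOH = 3.65, so pH = 14.00 - 3.65 = 10.35.

10.35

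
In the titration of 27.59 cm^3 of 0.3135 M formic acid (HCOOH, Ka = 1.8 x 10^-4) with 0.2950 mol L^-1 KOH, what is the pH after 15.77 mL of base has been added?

Initial n(HCOOH) = 0.3135 x 0.02759 = 0.008649 mol.
n(KOH) added = 0.2950 x 0.01577 = 0.004652 mol, converting that many moles of HCOOH to HCOO-.
Remaining n(HCOOH) = 0.003997 mol; n(HCOO-) = 0.004652 mol.
By Henderson-Hasselbalch, pH = pKa + log([A^-]/[HA]) = 3.74 + log(0.004652/0.003997) = 3.74 + (+0.07) = 3.81.

3.81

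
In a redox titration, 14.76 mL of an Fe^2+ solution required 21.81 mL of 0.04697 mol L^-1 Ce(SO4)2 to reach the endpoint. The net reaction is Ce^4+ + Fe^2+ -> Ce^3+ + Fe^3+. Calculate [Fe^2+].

0.0694 M

n(Ce(SO4)2) = 0.04697 x 0.02181 = 0.001024 mol.
From the balanced equation, 1 mol Ce(SO4)2 reacts with 1 mol Fe^2+, so n(Fe^2+) = 0.001024 x 1/1 = 0.001024 mol.
[Fe^2+] = 0.001024 / 0.01476 L = 0.0694 M.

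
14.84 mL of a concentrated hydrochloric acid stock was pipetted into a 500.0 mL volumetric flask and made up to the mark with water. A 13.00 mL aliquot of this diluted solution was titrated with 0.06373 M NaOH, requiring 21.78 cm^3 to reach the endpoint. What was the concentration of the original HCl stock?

3.60 M

n(NaOH) = 0.06373 x 0.02178 = 0.001388 mol.
n(HCl) in the aliquot = 0.001388 mol.
[diluted HCl] = 0.001388 / 0.01300 = 0.1068 M.
Dilution factor = 500.0/14.84 = 33.69, so [stock] = 0.1068 x 33.69 = 3.60 M.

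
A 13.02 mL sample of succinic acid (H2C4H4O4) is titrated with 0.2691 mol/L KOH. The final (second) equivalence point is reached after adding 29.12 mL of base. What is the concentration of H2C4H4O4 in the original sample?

n(KOH) = 0.2691 x 0.02912 = 0.007836 mol.
At the final (second) equivalence point, 2 mol OH^- react per mol H2C4H4O4, so n(H2C4H4O4) = 0.007836 / 2 = 0.003918 mol.
[H2C4H4O4] = 0.003918 / 0.01302 L = 0.301 M.

0.301 M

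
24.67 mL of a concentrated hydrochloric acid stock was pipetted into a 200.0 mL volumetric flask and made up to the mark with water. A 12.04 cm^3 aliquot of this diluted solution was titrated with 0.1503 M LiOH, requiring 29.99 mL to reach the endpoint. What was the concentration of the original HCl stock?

3.04 M

n(LiOH) = 0.1503 x 0.02999 = 0.004507 mol.
n(HCl) in the aliquot = 0.004507 mol.
[diluted HCl] = 0.004507 / 0.01204 = 0.3744 M.
Dilution factor = 200.0/24.67 = 8.107, so [stock] = 0.3744 x 8.107 = 3.04 M.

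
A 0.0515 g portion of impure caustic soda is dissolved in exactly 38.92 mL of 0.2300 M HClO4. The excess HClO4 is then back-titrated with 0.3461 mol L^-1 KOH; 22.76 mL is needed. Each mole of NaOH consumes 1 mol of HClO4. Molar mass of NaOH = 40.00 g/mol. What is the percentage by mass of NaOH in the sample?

83.4%

Total n(HClO4) added = 0.2300 x 0.03892 = 0.008952 mol.
n(KOH) used = 0.3461 x 0.02276 = 0.007877 mol, which equals the excess n(HClO4).
So n(HClO4) consumed by the sample = 0.008952 - 0.007877 = 0.001074 mol.
n(NaOH) = 0.001074 / 1 = 0.001074 mol.
mass NaOH = 0.001074 x 40.00 = 0.04297 g, so %NaOH = 0.04297/0.0515 x 100 = 83.4%.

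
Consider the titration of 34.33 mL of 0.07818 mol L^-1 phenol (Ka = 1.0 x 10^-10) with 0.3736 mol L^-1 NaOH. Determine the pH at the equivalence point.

n(C6H5OH) = 0.07818 x 0.03433 = 0.002684 mol; V(NaOH) at equivalence = 0.002684/0.3736 = 0.007184 L.
At equivalence all the acid is converted to C6H5O-; total volume = 0.03433 + 0.007184 = 0.04151 L, so [C6H5O-] = 0.002684/0.04151 = 0.06465 M.
Kb = Kw/Ka = 1.0e-14 / 1.0 x 10^-10 = 0.000100.
[OH^-] = sqrt(Kb x [C6H5O-]) = sqrt(0.000100 x 0.06465) = 0.00254 M.
pOH = 2.59, so pH = 14.00 - 2.59 = 11.41.

11.41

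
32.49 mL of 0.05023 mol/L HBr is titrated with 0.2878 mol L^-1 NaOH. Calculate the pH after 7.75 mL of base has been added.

n(acid) = 0.05023 x 0.03249 = 0.001632 mol; n(NaOH) added = 0.2878 x 0.007750 = 0.002230 mol.
Base is in excess by 0.002230 - 0.001632 = 0.0005985 mol in a total volume of 0.04024 L.
[OH^-] = 0.0005985/0.04024 = 0.01487 M, so pOH = 1.83 and pH = 14.00 - 1.83 = 12.17.

12.17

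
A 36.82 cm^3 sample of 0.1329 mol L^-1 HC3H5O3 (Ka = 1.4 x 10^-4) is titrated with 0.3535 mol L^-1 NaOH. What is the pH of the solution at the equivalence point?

8.42

n(HC3H5O3) = 0.1329 x 0.03682 = 0.004893 mol; V(NaOH) at equivalence = 0.004893/0.3535 = 0.01384 L.
At equivalence all the acid is converted to C3H5O3-; total volume = 0.03682 + 0.01384 = 0.05066 L, so [C3H5O3-] = 0.004893/0.05066 = 0.09659 M.
Kb = Kw/Ka = 1.0e-14 / 1.4 x 10^-4 = 7.14e-11.
[OH^-] = sqrt(Kb x [C3H5O3-]) = sqrt(7.14e-11 x 0.09659) = 2.63e-6 M.
pOH = 5.58, so pH = 14.00 - 5.58 = 8.42.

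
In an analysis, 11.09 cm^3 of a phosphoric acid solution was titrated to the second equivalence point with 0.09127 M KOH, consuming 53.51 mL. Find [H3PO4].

n(KOH) = 0.09127 x 0.05351 = 0.004884 mol.
At the second equivalence point, 2 mol OH^- react per mol H3PO4, so n(H3PO4) = 0.004884 / 2 = 0.002442 mol.
[H3PO4] = 0.002442 / 0.01109 L = 0.220 M.

0.220 M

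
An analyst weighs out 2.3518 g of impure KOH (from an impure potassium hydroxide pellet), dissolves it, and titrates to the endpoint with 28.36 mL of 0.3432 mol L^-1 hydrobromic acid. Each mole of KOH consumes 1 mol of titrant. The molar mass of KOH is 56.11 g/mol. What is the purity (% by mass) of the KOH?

23.2%

n(HBr) = 0.3432 x 0.02836 = 0.009733 mol.
n(KOH) = 0.009733 / 1 = 0.009733 mol.
mass of KOH = 0.009733 x 56.11 = 0.5461 g.
% purity = 0.5461 / 2.3518 x 100 = 23.2%.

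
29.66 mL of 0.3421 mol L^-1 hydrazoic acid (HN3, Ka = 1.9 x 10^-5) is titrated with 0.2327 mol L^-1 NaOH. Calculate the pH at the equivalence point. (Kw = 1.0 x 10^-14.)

n(HN3) = 0.3421 x 0.02966 = 0.01015 mol; V(NaOH) at equivalence = 0.01015/0.2327 = 0.04360 L.
At equivalence all the acid is converted to N3-; total volume = 0.02966 + 0.04360 = 0.07326 L, so [N3-] = 0.01015/0.07326 = 0.1385 M.
Kb = Kw/Ka = 1.0e-14 / 1.9 x 10^-5 = 5.26e-10.
[OH^-] = sqrt(Kb x [N3-]) = sqrt(5.26e-10 x 0.1385) = 8.54e-6 M.
pOH = 5.07, so pH = 14.00 - 5.07 = 8.93.

8.93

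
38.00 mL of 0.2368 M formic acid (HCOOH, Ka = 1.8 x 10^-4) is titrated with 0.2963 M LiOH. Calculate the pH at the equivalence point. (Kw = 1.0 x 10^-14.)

8.43

n(HCOOH) = 0.2368 x 0.03800 = 0.008998 mol; V(LiOH) at equivalence = 0.008998/0.2963 = 0.03037 L.
At equivalence all the acid is converted to HCOO-; total volume = 0.03800 + 0.03037 = 0.06837 L, so [HCOO-] = 0.008998/0.06837 = 0.1316 M.
Kb = Kw/Ka = 1.0e-14 / 1.8 x 10^-4 = 5.56e-11.
[OH^-] = sqrt(Kb x [HCOO-]) = sqrt(5.56e-11 x 0.1316) = 2.70e-6 M.
pOH = 5.57, so pH = 14.00 - 5.57 = 8.43.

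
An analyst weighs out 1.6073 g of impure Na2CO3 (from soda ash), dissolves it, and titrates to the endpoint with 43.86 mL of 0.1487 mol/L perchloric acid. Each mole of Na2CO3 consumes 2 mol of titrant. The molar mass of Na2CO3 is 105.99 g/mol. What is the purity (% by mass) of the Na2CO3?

n(HClO4) = 0.1487 x 0.04386 = 0.006522 mol.
n(Na2CO3) = 0.006522 / 2 = 0.003261 mol.
mass of Na2CO3 = 0.003261 x 105.99 = 0.3456 g.
% purity = 0.3456 / 1.6073 x 100 = 21.5%.

21.5%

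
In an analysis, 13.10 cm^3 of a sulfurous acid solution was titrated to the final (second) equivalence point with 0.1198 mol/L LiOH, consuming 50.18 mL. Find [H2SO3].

n(LiOH) = 0.1198 x 0.05018 = 0.006012 mol.
At the final (second) equivalence point, 2 mol OH^- react per mol H2SO3, so n(H2SO3) = 0.006012 / 2 = 0.003006 mol.
[H2SO3] = 0.003006 / 0.01310 L = 0.229 M.

0.229 M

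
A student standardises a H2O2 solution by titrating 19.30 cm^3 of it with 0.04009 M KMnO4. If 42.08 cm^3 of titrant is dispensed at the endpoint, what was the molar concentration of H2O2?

0.219 M

n(KMnO4) = 0.04009 x 0.04208 = 0.001687 mol.
From the balanced equation, 2 mol KMnO4 reacts with 5 mol H2O2, so n(H2O2) = 0.001687 x 5/2 = 0.004217 mol.
[H2O2] = 0.004217 / 0.01930 L = 0.219 M.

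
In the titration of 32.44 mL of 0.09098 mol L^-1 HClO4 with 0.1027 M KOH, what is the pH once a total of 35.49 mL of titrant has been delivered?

12.01

n(acid) = 0.09098 x 0.03244 = 0.002951 mol; n(KOH) added = 0.1027 x 0.03549 = 0.003645 mol.
Base is in excess by 0.003645 - 0.002951 = 0.0006934 mol in a total volume of 0.06793 L.
[OH^-] = 0.0006934/0.06793 = 0.01021 M, so pOH = 1.99 and pH = 14.00 - 1.99 = 12.01.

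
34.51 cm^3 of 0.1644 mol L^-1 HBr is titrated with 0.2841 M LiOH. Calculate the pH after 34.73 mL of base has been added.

12.78

n(acid) = 0.1644 x 0.03451 = 0.005673 mol; n(LiOH) added = 0.2841 x 0.03473 = 0.009867 mol.
Base is in excess by 0.009867 - 0.005673 = 0.004193 mol in a total volume of 0.06924 L.
[OH^-] = 0.004193/0.06924 = 0.06056 M, so pOH = 1.22 and pH = 14.00 - 1.22 = 12.78.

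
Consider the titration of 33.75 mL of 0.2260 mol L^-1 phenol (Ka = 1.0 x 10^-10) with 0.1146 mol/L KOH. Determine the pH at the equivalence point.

11.44

n(C6H5OH) = 0.2260 x 0.03375 = 0.007628 mol; V(KOH) at equivalence = 0.007628/0.1146 = 0.06656 L.
At equivalence all the acid is converted to C6H5O-; total volume = 0.03375 + 0.06656 = 0.1003 L, so [C6H5O-] = 0.007628/0.1003 = 0.07604 M.
Kb = Kw/Ka = 1.0e-14 / 1.0 x 10^-10 = 0.000100.
[OH^-] = sqrt(Kb x [C6H5O-]) = sqrt(0.000100 x 0.07604) = 0.00276 M.
pOH = 2.56, so pH = 14.00 - 2.56 = 11.44.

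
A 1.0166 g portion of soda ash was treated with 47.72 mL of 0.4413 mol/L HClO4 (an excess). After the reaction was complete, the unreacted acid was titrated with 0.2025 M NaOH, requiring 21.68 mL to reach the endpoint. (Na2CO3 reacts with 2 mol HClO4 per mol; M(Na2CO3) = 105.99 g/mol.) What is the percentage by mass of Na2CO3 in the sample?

86.9%

Total n(HClO4) added = 0.4413 x 0.04772 = 0.02106 mol.
n(NaOH) used = 0.2025 x 0.02168 = 0.004390 mol, which equals the excess n(HClO4).
So n(HClO4) consumed by the sample = 0.02106 - 0.004390 = 0.01667 mol.
n(Na2CO3) = 0.01667 / 2 = 0.008334 mol.
mass Na2CO3 = 0.008334 x 105.99 = 0.8834 g, so %Na2CO3 = 0.8834/1.0166 x 100 = 86.9%.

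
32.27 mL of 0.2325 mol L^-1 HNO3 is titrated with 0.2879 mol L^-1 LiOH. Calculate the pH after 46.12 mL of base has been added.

12.87

n(acid) = 0.2325 x 0.03227 = 0.007503 mol; n(LiOH) added = 0.2879 x 0.04612 = 0.01328 mol.
Base is in excess by 0.01328 - 0.007503 = 0.005775 mol in a total volume of 0.07839 L.
[OH^-] = 0.005775/0.07839 = 0.07367 M, so pOH = 1.13 and pH = 14.00 - 1.13 = 12.87.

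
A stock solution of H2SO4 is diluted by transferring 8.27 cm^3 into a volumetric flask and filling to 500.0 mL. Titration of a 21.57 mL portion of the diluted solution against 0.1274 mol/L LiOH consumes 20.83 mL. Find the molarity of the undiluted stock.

n(LiOH) = 0.1274 x 0.02083 = 0.002654 mol.
n(H2SO4) in the aliquot = 0.002654 x 1/2 = 0.001327 mol.
[diluted H2SO4] = 0.001327 / 0.02157 = 0.06151 M.
Dilution factor = 500.0/8.270 = 60.46, so [stock] = 0.06151 x 60.46 = 3.72 M.

3.72 M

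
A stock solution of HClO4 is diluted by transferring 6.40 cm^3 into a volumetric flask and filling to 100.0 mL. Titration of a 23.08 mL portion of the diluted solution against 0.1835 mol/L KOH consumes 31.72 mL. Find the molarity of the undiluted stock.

3.94 M

n(KOH) = 0.1835 x 0.03172 = 0.005821 mol.
n(HClO4) in the aliquot = 0.005821 mol.
[diluted HClO4] = 0.005821 / 0.02308 = 0.2522 M.
Dilution factor = 100.0/6.400 = 15.62, so [stock] = 0.2522 x 15.62 = 3.94 M.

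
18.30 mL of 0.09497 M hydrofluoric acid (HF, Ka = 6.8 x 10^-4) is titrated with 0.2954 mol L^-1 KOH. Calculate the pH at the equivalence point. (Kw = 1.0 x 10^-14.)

8.01

n(HF) = 0.09497 x 0.01830 = 0.001738 mol; V(KOH) at equivalence = 0.001738/0.2954 = 0.005883 L.
At equivalence all the acid is converted to F-; total volume = 0.01830 + 0.005883 = 0.02418 L, so [F-] = 0.001738/0.02418 = 0.07187 M.
Kb = Kw/Ka = 1.0e-14 / 6.8 x 10^-4 = 1.47e-11.
[OH^-] = sqrt(Kb x [F-]) = sqrt(1.47e-11 x 0.07187) = 1.03e-6 M.
pOH = 5.99, so pH = 14.00 - 5.99 = 8.01.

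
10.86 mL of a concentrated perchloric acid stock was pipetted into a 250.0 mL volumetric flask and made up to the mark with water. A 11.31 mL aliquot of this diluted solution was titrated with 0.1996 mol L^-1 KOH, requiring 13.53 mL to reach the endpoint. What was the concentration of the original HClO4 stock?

n(KOH) = 0.1996 x 0.01353 = 0.002701 mol.
n(HClO4) in the aliquot = 0.002701 mol.
[diluted HClO4] = 0.002701 / 0.01131 = 0.2388 M.
Dilution factor = 250.0/10.86 = 23.02, so [stock] = 0.2388 x 23.02 = 5.50 M.

5.50 M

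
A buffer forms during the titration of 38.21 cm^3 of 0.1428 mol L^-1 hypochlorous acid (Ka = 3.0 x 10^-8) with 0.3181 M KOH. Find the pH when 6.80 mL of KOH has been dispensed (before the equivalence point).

7.34

Initial n(HClO) = 0.1428 x 0.03821 = 0.005456 mol.
n(KOH) added = 0.3181 x 0.006800 = 0.002163 mol, converting that many moles of HClO to ClO-.
Remaining n(HClO) = 0.003293 mol; n(ClO-) = 0.002163 mol.
By Henderson-Hasselbalch, pH = pKa + log([A^-]/[HA]) = 7.52 + log(0.002163/0.003293) = 7.52 + (-0.18) = 7.34.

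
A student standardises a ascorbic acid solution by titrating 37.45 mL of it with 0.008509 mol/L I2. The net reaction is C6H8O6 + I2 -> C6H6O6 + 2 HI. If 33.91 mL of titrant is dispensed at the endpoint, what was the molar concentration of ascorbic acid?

0.00770 M

n(I2) = 0.008509 x 0.03391 = 0.0002885 mol.
From the balanced equation, 1 mol I2 reacts with 1 mol ascorbic acid, so n(ascorbic acid) = 0.0002885 x 1/1 = 0.0002885 mol.
[ascorbic acid] = 0.0002885 / 0.03745 L = 0.00770 M.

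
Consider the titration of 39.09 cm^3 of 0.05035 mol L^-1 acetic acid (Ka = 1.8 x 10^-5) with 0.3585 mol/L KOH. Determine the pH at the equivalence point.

8.69

n(CH3COOH) = 0.05035 x 0.03909 = 0.001968 mol; V(KOH) at equivalence = 0.001968/0.3585 = 0.005490 L.
At equivalence all the acid is converted to CH3COO-; total volume = 0.03909 + 0.005490 = 0.04458 L, so [CH3COO-] = 0.001968/0.04458 = 0.04415 M.
Kb = Kw/Ka = 1.0e-14 / 1.8 x 10^-5 = 5.56e-10.
[OH^-] = sqrt(Kb x [CH3COO-]) = sqrt(5.56e-10 x 0.04415) = 4.95e-6 M.
pOH = 5.31, so pH = 14.00 - 5.31 = 8.69.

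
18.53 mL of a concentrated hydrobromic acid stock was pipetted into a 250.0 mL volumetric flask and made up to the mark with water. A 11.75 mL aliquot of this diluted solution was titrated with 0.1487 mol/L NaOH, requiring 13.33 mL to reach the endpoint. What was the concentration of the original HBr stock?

2.28 M

n(NaOH) = 0.1487 x 0.01333 = 0.001982 mol.
n(HBr) in the aliquot = 0.001982 mol.
[diluted HBr] = 0.001982 / 0.01175 = 0.1687 M.
Dilution factor = 250.0/18.53 = 13.49, so [stock] = 0.1687 x 13.49 = 2.28 M.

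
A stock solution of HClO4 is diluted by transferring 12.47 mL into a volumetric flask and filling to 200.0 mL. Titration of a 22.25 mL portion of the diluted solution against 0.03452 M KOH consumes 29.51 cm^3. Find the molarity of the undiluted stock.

n(KOH) = 0.03452 x 0.02951 = 0.001019 mol.
n(HClO4) in the aliquot = 0.001019 mol.
[diluted HClO4] = 0.001019 / 0.02225 = 0.04578 M.
Dilution factor = 200.0/12.47 = 16.04, so [stock] = 0.04578 x 16.04 = 0.734 M.

0.734 M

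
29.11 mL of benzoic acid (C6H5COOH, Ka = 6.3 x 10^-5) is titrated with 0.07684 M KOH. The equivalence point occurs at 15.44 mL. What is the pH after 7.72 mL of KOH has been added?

4.20

7.72 mL is exactly half the equivalence volume (15.44/2), i.e. the half-equivalence point.
There, n(HA) = n(A^-), so pH = pKa = -log(6.3 x 10^-5) = 4.20.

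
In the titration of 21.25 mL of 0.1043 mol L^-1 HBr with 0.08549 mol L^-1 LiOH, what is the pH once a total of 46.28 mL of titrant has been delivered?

12.41

n(acid) = 0.1043 x 0.02125 = 0.002216 mol; n(LiOH) added = 0.08549 x 0.04628 = 0.003956 mol.
Base is in excess by 0.003956 - 0.002216 = 0.001740 mol in a total volume of 0.06753 L.
[OH^-] = 0.001740/0.06753 = 0.02577 M, so pOH = 1.59 and pH = 14.00 - 1.59 = 12.41.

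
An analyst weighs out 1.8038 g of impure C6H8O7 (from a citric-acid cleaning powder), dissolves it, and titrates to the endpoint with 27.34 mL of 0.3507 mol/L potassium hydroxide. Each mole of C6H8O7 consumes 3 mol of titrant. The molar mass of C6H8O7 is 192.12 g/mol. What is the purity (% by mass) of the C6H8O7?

n(KOH) = 0.3507 x 0.02734 = 0.009588 mol.
n(C6H8O7) = 0.009588 / 3 = 0.003196 mol.
mass of C6H8O7 = 0.003196 x 192.12 = 0.6140 g.
% purity = 0.6140 / 1.8038 x 100 = 34.0%.

34.0%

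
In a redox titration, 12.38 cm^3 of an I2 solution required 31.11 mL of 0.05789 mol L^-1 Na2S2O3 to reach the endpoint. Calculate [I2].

0.0727 M

n(Na2S2O3) = 0.05789 x 0.03111 = 0.001801 mol.
From the balanced equation, 2 mol Na2S2O3 reacts with 1 mol I2, so n(I2) = 0.001801 x 1/2 = 0.0009005 mol.
[I2] = 0.0009005 / 0.01238 L = 0.0727 M.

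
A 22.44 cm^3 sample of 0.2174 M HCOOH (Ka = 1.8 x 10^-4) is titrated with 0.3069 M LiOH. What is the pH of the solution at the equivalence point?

8.42

n(HCOOH) = 0.2174 x 0.02244 = 0.004878 mol; V(LiOH) at equivalence = 0.004878/0.3069 = 0.01590 L.
At equivalence all the acid is converted to HCOO-; total volume = 0.02244 + 0.01590 = 0.03834 L, so [HCOO-] = 0.004878/0.03834 = 0.1273 M.
Kb = Kw/Ka = 1.0e-14 / 1.8 x 10^-4 = 5.56e-11.
[OH^-] = sqrt(Kb x [HCOO-]) = sqrt(5.56e-11 x 0.1273) = 2.66e-6 M.
pOH = 5.58, so pH = 14.00 - 5.58 = 8.42.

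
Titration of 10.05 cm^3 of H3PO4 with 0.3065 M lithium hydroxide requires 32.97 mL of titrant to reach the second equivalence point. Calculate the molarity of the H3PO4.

n(LiOH) = 0.3065 x 0.03297 = 0.01011 mol.
At the second equivalence point, 2 mol OH^- react per mol H3PO4, so n(H3PO4) = 0.01011 / 2 = 0.005053 mol.
[H3PO4] = 0.005053 / 0.01005 L = 0.503 M.

0.503 M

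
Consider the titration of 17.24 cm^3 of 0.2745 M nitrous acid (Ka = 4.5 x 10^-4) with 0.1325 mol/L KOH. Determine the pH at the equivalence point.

n(HNO2) = 0.2745 x 0.01724 = 0.004732 mol; V(KOH) at equivalence = 0.004732/0.1325 = 0.03572 L.
At equivalence all the acid is converted to NO2-; total volume = 0.01724 + 0.03572 = 0.05296 L, so [NO2-] = 0.004732/0.05296 = 0.08936 M.
Kb = Kw/Ka = 1.0e-14 / 4.5 x 10^-4 = 2.22e-11.
[OH^-] = sqrt(Kb x [NO2-]) = sqrt(2.22e-11 x 0.08936) = 1.41e-6 M.
pOH = 5.85, so pH = 14.00 - 5.85 = 8.15.

8.15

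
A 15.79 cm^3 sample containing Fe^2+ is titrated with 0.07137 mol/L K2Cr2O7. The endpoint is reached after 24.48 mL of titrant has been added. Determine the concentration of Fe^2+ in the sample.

0.664 M

n(K2Cr2O7) = 0.07137 x 0.02448 = 0.001747 mol.
From the balanced equation, 1 mol K2Cr2O7 reacts with 6 mol Fe^2+, so n(Fe^2+) = 0.001747 x 6/1 = 0.01048 mol.
[Fe^2+] = 0.01048 / 0.01579 L = 0.664 M.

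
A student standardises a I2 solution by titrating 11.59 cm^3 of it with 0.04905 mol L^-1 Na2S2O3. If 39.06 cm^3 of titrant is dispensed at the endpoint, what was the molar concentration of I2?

n(Na2S2O3) = 0.04905 x 0.03906 = 0.001916 mol.
From the balanced equation, 2 mol Na2S2O3 reacts with 1 mol I2, so n(I2) = 0.001916 x 1/2 = 0.0009579 mol.
[I2] = 0.0009579 / 0.01159 L = 0.0827 M.

0.0827 M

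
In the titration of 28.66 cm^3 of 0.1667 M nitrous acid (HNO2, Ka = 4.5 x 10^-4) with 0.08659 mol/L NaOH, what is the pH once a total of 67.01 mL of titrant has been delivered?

n(acid) = 0.1667 x 0.02866 = 0.004778 mol; n(NaOH) added = 0.08659 x 0.06701 = 0.005802 mol.
Base is in excess by 0.005802 - 0.004778 = 0.001025 mol in a total volume of 0.09567 L.
[OH^-] = 0.001025/0.09567 = 0.01071 M, so pOH = 1.97 and pH = 14.00 - 1.97 = 12.03.

12.03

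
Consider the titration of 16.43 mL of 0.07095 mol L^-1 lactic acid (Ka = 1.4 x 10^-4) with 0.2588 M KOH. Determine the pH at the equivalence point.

n(HC3H5O3) = 0.07095 x 0.01643 = 0.001166 mol; V(KOH) at equivalence = 0.001166/0.2588 = 0.004504 L.
At equivalence all the acid is converted to C3H5O3-; total volume = 0.01643 + 0.004504 = 0.02093 L, so [C3H5O3-] = 0.001166/0.02093 = 0.05568 M.
Kb = Kw/Ka = 1.0e-14 / 1.4 x 10^-4 = 7.14e-11.
[OH^-] = sqrt(Kb x [C3H5O3-]) = sqrt(7.14e-11 x 0.05568) = 1.99e-6 M.
pOH = 5.70, so pH = 14.00 - 5.70 = 8.30.

8.30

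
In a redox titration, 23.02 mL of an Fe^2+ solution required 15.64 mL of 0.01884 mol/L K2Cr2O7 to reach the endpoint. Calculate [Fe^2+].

0.0768 M

n(K2Cr2O7) = 0.01884 x 0.01564 = 0.0002947 mol.
From the balanced equation, 1 mol K2Cr2O7 reacts with 6 mol Fe^2+, so n(Fe^2+) = 0.0002947 x 6/1 = 0.001768 mol.
[Fe^2+] = 0.001768 / 0.02302 L = 0.0768 M.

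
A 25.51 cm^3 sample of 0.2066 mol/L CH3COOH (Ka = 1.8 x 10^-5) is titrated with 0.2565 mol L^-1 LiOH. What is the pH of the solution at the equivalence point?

n(CH3COOH) = 0.2066 x 0.02551 = 0.005270 mol; V(LiOH) at equivalence = 0.005270/0.2565 = 0.02055 L.
At equivalence all the acid is converted to CH3COO-; total volume = 0.02551 + 0.02055 = 0.04606 L, so [CH3COO-] = 0.005270/0.04606 = 0.1144 M.
Kb = Kw/Ka = 1.0e-14 / 1.8 x 10^-5 = 5.56e-10.
[OH^-] = sqrt(Kb x [CH3COO-]) = sqrt(5.56e-10 x 0.1144) = 7.97e-6 M.
pOH = 5.10, so pH = 14.00 - 5.10 = 8.90.

8.90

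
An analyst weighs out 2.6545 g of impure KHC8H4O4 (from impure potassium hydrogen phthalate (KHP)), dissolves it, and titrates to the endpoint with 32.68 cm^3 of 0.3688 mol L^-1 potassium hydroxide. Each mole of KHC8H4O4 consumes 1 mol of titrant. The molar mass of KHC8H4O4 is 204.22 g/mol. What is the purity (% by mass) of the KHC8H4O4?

92.7%

n(KOH) = 0.3688 x 0.03268 = 0.01205 mol.
n(KHC8H4O4) = 0.01205 / 1 = 0.01205 mol.
mass of KHC8H4O4 = 0.01205 x 204.22 = 2.461 g.
% purity = 2.461 / 2.6545 x 100 = 92.7%.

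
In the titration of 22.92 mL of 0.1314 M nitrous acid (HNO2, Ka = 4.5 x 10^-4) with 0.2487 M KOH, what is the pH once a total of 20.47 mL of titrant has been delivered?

12.68

n(acid) = 0.1314 x 0.02292 = 0.003012 mol; n(KOH) added = 0.2487 x 0.02047 = 0.005091 mol.
Base is in excess by 0.005091 - 0.003012 = 0.002079 mol in a total volume of 0.04339 L.
[OH^-] = 0.002079/0.04339 = 0.04792 M, so pOH = 1.32 and pH = 14.00 - 1.32 = 12.68.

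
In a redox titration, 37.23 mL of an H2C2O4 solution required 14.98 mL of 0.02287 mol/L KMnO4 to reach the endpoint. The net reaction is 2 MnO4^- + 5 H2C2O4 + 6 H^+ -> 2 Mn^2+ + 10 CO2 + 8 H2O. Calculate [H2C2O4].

n(KMnO4) = 0.02287 x 0.01498 = 0.0003426 mol.
From the balanced equation, 2 mol KMnO4 reacts with 5 mol H2C2O4, so n(H2C2O4) = 0.0003426 x 5/2 = 0.0008565 mol.
[H2C2O4] = 0.0008565 / 0.03723 L = 0.0230 M.

0.0230 M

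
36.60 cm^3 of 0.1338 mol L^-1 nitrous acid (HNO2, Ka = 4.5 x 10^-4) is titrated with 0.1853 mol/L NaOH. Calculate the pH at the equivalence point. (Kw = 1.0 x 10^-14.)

8.12

n(HNO2) = 0.1338 x 0.03660 = 0.004897 mol; V(NaOH) at equivalence = 0.004897/0.1853 = 0.02643 L.
At equivalence all the acid is converted to NO2-; total volume = 0.03660 + 0.02643 = 0.06303 L, so [NO2-] = 0.004897/0.06303 = 0.07770 M.
Kb = Kw/Ka = 1.0e-14 / 4.5 x 10^-4 = 2.22e-11.
[OH^-] = sqrt(Kb x [NO2-]) = sqrt(2.22e-11 x 0.07770) = 1.31e-6 M.
pOH = 5.88, so pH = 14.00 - 5.88 = 8.12.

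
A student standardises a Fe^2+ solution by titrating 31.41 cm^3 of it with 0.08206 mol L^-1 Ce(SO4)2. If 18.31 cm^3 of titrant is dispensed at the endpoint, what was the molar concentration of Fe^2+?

n(Ce(SO4)2) = 0.08206 x 0.01831 = 0.001503 mol.
From the balanced equation, 1 mol Ce(SO4)2 reacts with 1 mol Fe^2+, so n(Fe^2+) = 0.001503 x 1/1 = 0.001503 mol.
[Fe^2+] = 0.001503 / 0.03141 L = 0.0478 M.

0.0478 M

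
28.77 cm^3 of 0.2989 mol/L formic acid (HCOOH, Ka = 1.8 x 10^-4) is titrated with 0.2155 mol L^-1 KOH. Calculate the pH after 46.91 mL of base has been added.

n(acid) = 0.2989 x 0.02877 = 0.008599 mol; n(KOH) added = 0.2155 x 0.04691 = 0.01011 mol.
Base is in excess by 0.01011 - 0.008599 = 0.001510 mol in a total volume of 0.07568 L.
[OH^-] = 0.001510/0.07568 = 0.01995 M, so pOH = 1.70 and pH = 14.00 - 1.70 = 12.30.

12.30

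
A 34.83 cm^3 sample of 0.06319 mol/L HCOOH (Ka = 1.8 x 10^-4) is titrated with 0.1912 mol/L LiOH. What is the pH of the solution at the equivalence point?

n(HCOOH) = 0.06319 x 0.03483 = 0.002201 mol; V(LiOH) at equivalence = 0.002201/0.1912 = 0.01151 L.
At equivalence all the acid is converted to HCOO-; total volume = 0.03483 + 0.01151 = 0.04634 L, so [HCOO-] = 0.002201/0.04634 = 0.04749 M.
Kb = Kw/Ka = 1.0e-14 / 1.8 x 10^-4 = 5.56e-11.
[OH^-] = sqrt(Kb x [HCOO-]) = sqrt(5.56e-11 x 0.04749) = 1.62e-6 M.
pOH = 5.79, so pH = 14.00 - 5.79 = 8.21.

8.21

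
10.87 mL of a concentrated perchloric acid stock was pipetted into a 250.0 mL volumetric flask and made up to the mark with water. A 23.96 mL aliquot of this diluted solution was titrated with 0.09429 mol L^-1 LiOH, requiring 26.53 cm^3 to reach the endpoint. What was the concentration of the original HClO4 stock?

n(LiOH) = 0.09429 x 0.02653 = 0.002502 mol.
n(HClO4) in the aliquot = 0.002502 mol.
[diluted HClO4] = 0.002502 / 0.02396 = 0.1044 M.
Dilution factor = 250.0/10.87 = 23.00, so [stock] = 0.1044 x 23.00 = 2.40 M.

2.40 M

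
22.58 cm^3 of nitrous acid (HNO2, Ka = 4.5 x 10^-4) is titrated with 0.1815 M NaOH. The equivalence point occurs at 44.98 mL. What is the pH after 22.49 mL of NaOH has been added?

22.49 mL is exactly half the equivalence volume (44.98/2), i.e. the half-equivalence point.
There, n(HA) = n(A^-), so pH = pKa = -log(4.5 x 10^-4) = 3.35.

3.35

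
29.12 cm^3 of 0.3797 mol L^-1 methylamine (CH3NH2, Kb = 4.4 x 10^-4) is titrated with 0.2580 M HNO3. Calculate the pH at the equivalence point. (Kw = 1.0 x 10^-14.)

5.73

n(CH3NH2) = 0.3797 x 0.02912 = 0.01106 mol; V(HNO3) at equivalence = 0.01106/0.2580 = 0.04286 L.
At equivalence the base is fully converted to CH3NH3+; total volume = 0.07198 L, so [CH3NH3+] = 0.01106/0.07198 = 0.1536 M.
Ka(CH3NH3+) = Kw/Kb = 1.0e-14 / 4.4 x 10^-4 = 2.27e-11.
[H^+] = sqrt(Ka x [CH3NH3+]) = sqrt(2.27e-11 x 0.1536) = 1.87e-6 M.
pH = -log(1.87e-6) = 5.73.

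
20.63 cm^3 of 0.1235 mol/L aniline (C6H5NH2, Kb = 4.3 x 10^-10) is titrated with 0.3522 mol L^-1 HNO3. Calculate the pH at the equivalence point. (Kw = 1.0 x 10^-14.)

n(C6H5NH2) = 0.1235 x 0.02063 = 0.002548 mol; V(HNO3) at equivalence = 0.002548/0.3522 = 0.007234 L.
At equivalence the base is fully converted to C6H5NH3+; total volume = 0.02786 L, so [C6H5NH3+] = 0.002548/0.02786 = 0.09144 M.
Ka(C6H5NH3+) = Kw/Kb = 1.0e-14 / 4.3 x 10^-10 = 2.33e-5.
[H^+] = sqrt(Ka x [C6H5NH3+]) = sqrt(2.33e-5 x 0.09144) = 0.00146 M.
pH = -log(0.00146) = 2.84.

2.84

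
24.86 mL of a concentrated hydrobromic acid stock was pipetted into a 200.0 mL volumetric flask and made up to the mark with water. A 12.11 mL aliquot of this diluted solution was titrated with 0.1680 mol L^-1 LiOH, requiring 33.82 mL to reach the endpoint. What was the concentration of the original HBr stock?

3.77 M

n(LiOH) = 0.1680 x 0.03382 = 0.005682 mol.
n(HBr) in the aliquot = 0.005682 mol.
[diluted HBr] = 0.005682 / 0.01211 = 0.4692 M.
Dilution factor = 200.0/24.86 = 8.045, so [stock] = 0.4692 x 8.045 = 3.77 M.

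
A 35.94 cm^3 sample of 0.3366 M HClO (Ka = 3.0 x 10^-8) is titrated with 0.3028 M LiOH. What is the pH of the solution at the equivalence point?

n(HClO) = 0.3366 x 0.03594 = 0.01210 mol; V(LiOH) at equivalence = 0.01210/0.3028 = 0.03995 L.
At equivalence all the acid is converted to ClO-; total volume = 0.03594 + 0.03995 = 0.07589 L, so [ClO-] = 0.01210/0.07589 = 0.1594 M.
Kb = Kw/Ka = 1.0e-14 / 3.0 x 10^-8 = 3.33e-7.
[OH^-] = sqrt(Kb x [ClO-]) = sqrt(3.33e-7 x 0.1594) = 0.000231 M.
pOH = 3.64, so pH = 14.00 - 3.64 = 10.36.

10.36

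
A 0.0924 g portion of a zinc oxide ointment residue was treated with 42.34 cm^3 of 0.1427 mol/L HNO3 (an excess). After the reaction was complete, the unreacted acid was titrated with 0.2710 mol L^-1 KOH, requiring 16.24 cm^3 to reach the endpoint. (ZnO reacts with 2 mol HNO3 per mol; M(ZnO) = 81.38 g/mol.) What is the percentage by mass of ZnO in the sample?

Total n(HNO3) added = 0.1427 x 0.04234 = 0.006042 mol.
n(KOH) used = 0.2710 x 0.01624 = 0.004401 mol, which equals the excess n(HNO3).
So n(HNO3) consumed by the sample = 0.006042 - 0.004401 = 0.001641 mol.
n(ZnO) = 0.001641 / 2 = 0.0008204 mol.
mass ZnO = 0.0008204 x 81.38 = 0.06677 g, so %ZnO = 0.06677/0.0924 x 100 = 72.3%.

72.3%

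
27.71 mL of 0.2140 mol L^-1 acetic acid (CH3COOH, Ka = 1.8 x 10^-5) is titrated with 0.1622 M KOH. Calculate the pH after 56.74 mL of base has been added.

n(acid) = 0.2140 x 0.02771 = 0.005930 mol; n(KOH) added = 0.1622 x 0.05674 = 0.009203 mol.
Base is in excess by 0.009203 - 0.005930 = 0.003273 mol in a total volume of 0.08445 L.
[OH^-] = 0.003273/0.08445 = 0.03876 M, so pOH = 1.41 and pH = 14.00 - 1.41 = 12.59.

12.59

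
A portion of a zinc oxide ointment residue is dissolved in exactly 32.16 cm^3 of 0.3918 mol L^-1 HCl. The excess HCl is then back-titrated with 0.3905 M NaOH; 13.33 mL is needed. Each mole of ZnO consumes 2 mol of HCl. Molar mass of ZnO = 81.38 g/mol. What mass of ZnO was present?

Total n(HCl) added = 0.3918 x 0.03216 = 0.01260 mol.
n(NaOH) used = 0.3905 x 0.01333 = 0.005205 mol, which equals the excess n(HCl).
So n(HCl) consumed by the sample = 0.01260 - 0.005205 = 0.007395 mol.
n(ZnO) = 0.007395 / 2 = 0.003697 mol.
mass = 0.003697 mol x 81.38 g/mol = 0.301 g.

0.301 g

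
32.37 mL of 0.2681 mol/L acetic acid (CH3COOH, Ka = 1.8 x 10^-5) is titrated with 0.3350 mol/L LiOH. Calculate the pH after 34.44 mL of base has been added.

12.63

n(acid) = 0.2681 x 0.03237 = 0.008678 mol; n(LiOH) added = 0.3350 x 0.03444 = 0.01154 mol.
Base is in excess by 0.01154 - 0.008678 = 0.002859 mol in a total volume of 0.06681 L.
[OH^-] = 0.002859/0.06681 = 0.04279 M, so pOH = 1.37 and pH = 14.00 - 1.37 = 12.63.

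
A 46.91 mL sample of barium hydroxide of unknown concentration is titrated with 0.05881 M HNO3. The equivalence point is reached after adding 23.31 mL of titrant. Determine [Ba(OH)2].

n(HNO3) delivered = 0.05881 x 0.02331 = 0.001371 mol.
The reaction is 1 Ba(OH)2 + 2 HNO3, so n(Ba(OH)2) = 0.001371 x 1/2 = 0.0006854 mol.
[Ba(OH)2] = 0.0006854 mol / 0.04691 L = 0.0146 M.

0.0146 M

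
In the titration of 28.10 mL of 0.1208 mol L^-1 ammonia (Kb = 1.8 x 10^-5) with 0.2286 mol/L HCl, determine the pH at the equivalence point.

5.18

n(NH3) = 0.1208 x 0.02810 = 0.003394 mol; V(HCl) at equivalence = 0.003394/0.2286 = 0.01485 L.
At equivalence the base is fully converted to NH4+; total volume = 0.04295 L, so [NH4+] = 0.003394/0.04295 = 0.07904 M.
Ka(NH4+) = Kw/Kb = 1.0e-14 / 1.8 x 10^-5 = 5.56e-10.
[H^+] = sqrt(Ka x [NH4+]) = sqrt(5.56e-10 x 0.07904) = 6.63e-6 M.
pH = -log(6.63e-6) = 5.18.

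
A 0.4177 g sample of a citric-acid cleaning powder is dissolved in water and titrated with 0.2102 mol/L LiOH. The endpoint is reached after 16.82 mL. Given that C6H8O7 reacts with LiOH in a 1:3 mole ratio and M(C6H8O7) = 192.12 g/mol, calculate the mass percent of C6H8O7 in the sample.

n(LiOH) = 0.2102 x 0.01682 = 0.003536 mol.
n(C6H8O7) = 0.003536 / 3 = 0.001179 mol.
mass of C6H8O7 = 0.001179 x 192.12 = 0.2264 g.
% purity = 0.2264 / 0.4177 x 100 = 54.2%.

54.2%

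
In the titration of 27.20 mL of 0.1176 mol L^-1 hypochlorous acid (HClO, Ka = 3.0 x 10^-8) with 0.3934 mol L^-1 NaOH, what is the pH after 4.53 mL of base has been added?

Initial n(HClO) = 0.1176 x 0.02720 = 0.003199 mol.
n(NaOH) added = 0.3934 x 0.004530 = 0.001782 mol, converting that many moles of HClO to ClO-.
Remaining n(HClO) = 0.001417 mol; n(ClO-) = 0.001782 mol.
By Henderson-Hasselbalch, pH = pKa + log([A^-]/[HA]) = 7.52 + log(0.001782/0.001417) = 7.52 + (+0.10) = 7.62.

7.62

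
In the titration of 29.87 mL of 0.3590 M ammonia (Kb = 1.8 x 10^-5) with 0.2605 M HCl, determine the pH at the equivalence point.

n(NH3) = 0.3590 x 0.02987 = 0.01072 mol; V(HCl) at equivalence = 0.01072/0.2605 = 0.04116 L.
At equivalence the base is fully converted to NH4+; total volume = 0.07103 L, so [NH4+] = 0.01072/0.07103 = 0.1510 M.
Ka(NH4+) = Kw/Kb = 1.0e-14 / 1.8 x 10^-5 = 5.56e-10.
[H^+] = sqrt(Ka x [NH4+]) = sqrt(5.56e-10 x 0.1510) = 9.16e-6 M.
pH = -log(9.16e-6) = 5.04.

5.04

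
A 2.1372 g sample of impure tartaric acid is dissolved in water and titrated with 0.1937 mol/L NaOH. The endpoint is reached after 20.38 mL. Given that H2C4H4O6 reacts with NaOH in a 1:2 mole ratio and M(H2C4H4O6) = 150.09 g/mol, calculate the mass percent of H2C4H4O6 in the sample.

n(NaOH) = 0.1937 x 0.02038 = 0.003948 mol.
n(H2C4H4O6) = 0.003948 / 2 = 0.001974 mol.
mass of H2C4H4O6 = 0.001974 x 150.09 = 0.2962 g.
% purity = 0.2962 / 2.1372 x 100 = 13.9%.

13.9%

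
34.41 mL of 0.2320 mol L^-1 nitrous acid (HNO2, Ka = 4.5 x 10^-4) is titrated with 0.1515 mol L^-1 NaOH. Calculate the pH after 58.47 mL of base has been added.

11.97

n(acid) = 0.2320 x 0.03441 = 0.007983 mol; n(NaOH) added = 0.1515 x 0.05847 = 0.008858 mol.
Base is in excess by 0.008858 - 0.007983 = 0.0008751 mol in a total volume of 0.09288 L.
[OH^-] = 0.0008751/0.09288 = 0.009422 M, so pOH = 2.03 and pH = 14.00 - 2.03 = 11.97.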